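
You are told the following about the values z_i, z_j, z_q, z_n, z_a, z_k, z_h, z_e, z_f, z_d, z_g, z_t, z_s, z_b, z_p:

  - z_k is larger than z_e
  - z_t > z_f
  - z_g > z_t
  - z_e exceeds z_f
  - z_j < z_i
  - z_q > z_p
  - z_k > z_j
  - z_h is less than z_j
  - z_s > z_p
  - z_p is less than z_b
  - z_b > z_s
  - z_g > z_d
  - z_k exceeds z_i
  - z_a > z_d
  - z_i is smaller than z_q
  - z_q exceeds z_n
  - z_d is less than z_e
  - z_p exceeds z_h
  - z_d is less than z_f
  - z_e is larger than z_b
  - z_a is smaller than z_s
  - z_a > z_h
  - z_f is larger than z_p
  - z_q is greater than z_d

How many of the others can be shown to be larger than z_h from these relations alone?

From z_h the given relations immediately reach z_a, z_p, z_j.
From those, z_f, z_i, z_s, z_b, z_q, z_k — 9 in total.
From those, z_t, z_e — 11 in total.
From those, z_g — 12 in total.
Nothing else is reachable above z_h; 12 in all.

12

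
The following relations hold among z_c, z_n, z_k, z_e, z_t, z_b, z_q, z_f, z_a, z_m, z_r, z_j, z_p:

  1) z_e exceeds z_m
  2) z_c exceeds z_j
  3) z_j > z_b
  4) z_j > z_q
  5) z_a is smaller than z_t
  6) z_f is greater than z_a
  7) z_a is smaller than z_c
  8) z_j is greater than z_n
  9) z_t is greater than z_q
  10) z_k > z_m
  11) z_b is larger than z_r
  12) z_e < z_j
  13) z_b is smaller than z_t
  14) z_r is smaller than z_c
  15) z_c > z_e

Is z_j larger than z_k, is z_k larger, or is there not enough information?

undetermined

Following every chain through z_k: below z_k we get z_m.
z_j is not reached, and no chain runs the other way from z_j to z_k.
So the given relations leave the order of z_k and z_j undetermined.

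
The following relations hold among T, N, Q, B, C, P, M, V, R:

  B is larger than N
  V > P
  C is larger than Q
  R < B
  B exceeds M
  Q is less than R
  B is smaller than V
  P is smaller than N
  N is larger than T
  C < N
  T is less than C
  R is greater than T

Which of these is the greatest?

V

Q is not greatest since Q < R; T is not greatest since T < C; M is not greatest since M < B; R is not greatest since R < B; P is not greatest since P < N; C is not greatest since C < N; N is not greatest since N < B; B is not greatest since B < V.
Only V has nothing above it, so V is the greatest.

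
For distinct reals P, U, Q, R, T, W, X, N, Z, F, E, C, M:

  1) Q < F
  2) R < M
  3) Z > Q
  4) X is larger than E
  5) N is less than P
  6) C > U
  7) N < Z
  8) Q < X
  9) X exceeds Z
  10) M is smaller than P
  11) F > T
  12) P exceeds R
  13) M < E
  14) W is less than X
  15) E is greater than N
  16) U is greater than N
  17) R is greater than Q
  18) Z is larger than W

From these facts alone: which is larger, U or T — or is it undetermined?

undetermined

Following every chain through T: above T we get F.
U is not reached, and no chain runs the other way from U to T.
So the given relations leave the order of T and U undetermined.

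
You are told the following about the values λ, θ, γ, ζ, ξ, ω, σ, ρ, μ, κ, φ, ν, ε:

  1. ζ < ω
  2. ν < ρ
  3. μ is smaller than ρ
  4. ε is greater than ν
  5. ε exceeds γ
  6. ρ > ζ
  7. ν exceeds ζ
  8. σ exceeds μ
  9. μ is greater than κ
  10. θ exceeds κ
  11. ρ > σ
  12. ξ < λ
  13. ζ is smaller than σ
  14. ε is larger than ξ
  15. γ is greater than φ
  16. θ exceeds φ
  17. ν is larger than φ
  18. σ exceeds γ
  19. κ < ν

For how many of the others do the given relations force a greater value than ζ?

5

From ζ the given relations immediately reach ν, σ, ρ, ω.
From those, ε — 5 in total.
Nothing else is reachable above ζ; 5 in all.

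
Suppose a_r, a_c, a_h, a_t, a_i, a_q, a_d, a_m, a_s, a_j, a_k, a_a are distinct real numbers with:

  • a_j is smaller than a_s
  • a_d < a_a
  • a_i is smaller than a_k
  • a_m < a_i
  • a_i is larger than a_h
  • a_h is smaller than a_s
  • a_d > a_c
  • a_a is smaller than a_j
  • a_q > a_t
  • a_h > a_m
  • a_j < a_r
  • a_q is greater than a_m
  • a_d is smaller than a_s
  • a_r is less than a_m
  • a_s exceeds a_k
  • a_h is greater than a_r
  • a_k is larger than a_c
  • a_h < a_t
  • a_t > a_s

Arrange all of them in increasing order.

Nothing is placed below a_c, so it is least; from there a_c < a_d; a_d < a_a; a_a < a_j; a_j < a_r; a_r < a_m; a_m < a_h; a_h < a_i; a_i < a_k; a_k < a_s; a_s < a_t; a_t < a_q, each given directly.

a_c < a_d < a_a < a_j < a_r < a_m < a_h < a_i < a_k < a_s < a_t < a_q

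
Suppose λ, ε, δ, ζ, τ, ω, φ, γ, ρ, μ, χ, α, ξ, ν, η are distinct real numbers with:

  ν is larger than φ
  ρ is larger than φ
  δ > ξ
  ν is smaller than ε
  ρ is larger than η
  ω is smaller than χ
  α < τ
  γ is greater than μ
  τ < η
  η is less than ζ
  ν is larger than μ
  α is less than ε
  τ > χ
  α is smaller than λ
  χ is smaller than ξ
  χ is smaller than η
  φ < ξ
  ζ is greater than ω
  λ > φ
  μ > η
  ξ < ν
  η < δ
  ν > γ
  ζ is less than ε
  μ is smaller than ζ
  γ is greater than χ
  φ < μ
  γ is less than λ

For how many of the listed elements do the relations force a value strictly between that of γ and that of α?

3

The relations place α below γ. An element lies strictly between them when it is forced above α and also forced below γ.
Above α: {τ, η, μ, ζ, ν, ρ, λ, ε, δ}. Below γ: {ω, φ, χ, τ, η, μ}.
Intersection: {τ, η, μ} — 3.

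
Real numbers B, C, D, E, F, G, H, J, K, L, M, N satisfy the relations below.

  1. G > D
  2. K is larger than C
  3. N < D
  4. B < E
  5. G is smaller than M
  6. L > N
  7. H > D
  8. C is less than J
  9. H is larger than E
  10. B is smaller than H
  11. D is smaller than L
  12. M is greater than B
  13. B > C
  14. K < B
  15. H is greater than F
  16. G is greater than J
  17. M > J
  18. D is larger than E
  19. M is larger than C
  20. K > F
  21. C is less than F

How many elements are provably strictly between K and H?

Chaining upward from K reaches: B, E, D, G, L, M.
Chaining downward from H reaches: C, F, B, E, N, D.
Strictly between K and H are those in both lists: B, E, D — 3 elements.

3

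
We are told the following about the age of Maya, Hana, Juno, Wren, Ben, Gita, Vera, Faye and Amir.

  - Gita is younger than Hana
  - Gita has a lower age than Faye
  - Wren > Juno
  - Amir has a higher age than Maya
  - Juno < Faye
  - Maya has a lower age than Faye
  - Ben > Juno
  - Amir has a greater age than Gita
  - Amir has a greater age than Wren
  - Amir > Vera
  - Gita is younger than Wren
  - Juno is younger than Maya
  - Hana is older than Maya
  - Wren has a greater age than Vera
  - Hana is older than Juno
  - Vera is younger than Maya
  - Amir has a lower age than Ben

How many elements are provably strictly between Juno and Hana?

Chaining upward from Juno reaches: Wren, Maya, Amir, Faye, Ben.
Chaining downward from Hana reaches: Vera, Gita, Maya.
Strictly between Juno and Hana are those in both lists: Maya — 1 element.

1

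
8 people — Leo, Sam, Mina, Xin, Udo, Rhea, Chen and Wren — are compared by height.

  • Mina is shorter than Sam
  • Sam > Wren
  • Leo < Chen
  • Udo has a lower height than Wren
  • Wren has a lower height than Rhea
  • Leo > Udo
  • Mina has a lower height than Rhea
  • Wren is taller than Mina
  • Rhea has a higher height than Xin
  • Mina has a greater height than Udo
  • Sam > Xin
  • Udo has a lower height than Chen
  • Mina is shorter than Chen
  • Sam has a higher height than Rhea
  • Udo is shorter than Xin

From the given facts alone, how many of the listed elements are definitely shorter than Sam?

Directly below Sam: Mina, Xin, Wren, Rhea.
One step further: Udo (5 so far).
No other element is forced below Sam by the given relations, so the count is 5.

5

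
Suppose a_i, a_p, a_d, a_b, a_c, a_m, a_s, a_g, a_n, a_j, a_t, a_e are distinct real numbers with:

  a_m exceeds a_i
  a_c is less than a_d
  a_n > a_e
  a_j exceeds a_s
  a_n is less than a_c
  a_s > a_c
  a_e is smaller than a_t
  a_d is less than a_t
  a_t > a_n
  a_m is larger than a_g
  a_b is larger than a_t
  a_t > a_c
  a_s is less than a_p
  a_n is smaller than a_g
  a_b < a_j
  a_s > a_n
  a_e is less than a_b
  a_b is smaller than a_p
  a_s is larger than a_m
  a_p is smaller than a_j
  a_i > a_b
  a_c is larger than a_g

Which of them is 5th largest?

The consecutive relations fix a unique order: a_e < a_n < a_g < a_c < a_d < a_t < a_b < a_i < a_m < a_s < a_p < a_j.
Counting 5 from the largest end gives a_i.

a_i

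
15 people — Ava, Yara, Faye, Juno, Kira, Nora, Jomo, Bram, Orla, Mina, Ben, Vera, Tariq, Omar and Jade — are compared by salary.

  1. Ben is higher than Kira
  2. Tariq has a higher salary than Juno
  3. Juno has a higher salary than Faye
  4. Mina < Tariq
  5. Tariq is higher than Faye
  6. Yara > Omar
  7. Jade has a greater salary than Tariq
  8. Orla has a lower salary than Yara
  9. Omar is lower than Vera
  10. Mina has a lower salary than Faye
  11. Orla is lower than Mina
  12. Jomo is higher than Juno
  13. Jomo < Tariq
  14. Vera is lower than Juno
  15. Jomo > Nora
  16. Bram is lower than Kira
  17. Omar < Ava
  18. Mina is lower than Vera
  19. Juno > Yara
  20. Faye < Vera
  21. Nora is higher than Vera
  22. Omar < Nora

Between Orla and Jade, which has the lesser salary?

The relevant relations are Orla < Mina; Mina < Faye; Faye < Vera; Vera < Juno; Juno < Jomo; Jomo < Tariq; Tariq < Jade.
Chaining these gives Orla < Mina < Faye < Vera < Juno < Jomo < Tariq < Jade.
So Orla < Jade; Orla is the lower of the two.

Orla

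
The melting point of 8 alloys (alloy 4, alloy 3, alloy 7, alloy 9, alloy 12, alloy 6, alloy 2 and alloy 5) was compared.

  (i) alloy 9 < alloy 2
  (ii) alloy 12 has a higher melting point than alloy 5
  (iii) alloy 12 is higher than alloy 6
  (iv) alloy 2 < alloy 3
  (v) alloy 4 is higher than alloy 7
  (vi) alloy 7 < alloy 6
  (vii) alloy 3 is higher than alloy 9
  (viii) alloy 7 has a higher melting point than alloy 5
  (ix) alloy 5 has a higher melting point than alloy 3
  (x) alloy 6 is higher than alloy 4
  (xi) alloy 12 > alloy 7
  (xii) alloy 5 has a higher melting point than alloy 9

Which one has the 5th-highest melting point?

alloy 5

Chaining the given pairs: alloy 9 < alloy 2 < alloy 3 < alloy 5 < alloy 7 < alloy 4 < alloy 6 < alloy 12.
Counting 5 from the largest end gives alloy 5.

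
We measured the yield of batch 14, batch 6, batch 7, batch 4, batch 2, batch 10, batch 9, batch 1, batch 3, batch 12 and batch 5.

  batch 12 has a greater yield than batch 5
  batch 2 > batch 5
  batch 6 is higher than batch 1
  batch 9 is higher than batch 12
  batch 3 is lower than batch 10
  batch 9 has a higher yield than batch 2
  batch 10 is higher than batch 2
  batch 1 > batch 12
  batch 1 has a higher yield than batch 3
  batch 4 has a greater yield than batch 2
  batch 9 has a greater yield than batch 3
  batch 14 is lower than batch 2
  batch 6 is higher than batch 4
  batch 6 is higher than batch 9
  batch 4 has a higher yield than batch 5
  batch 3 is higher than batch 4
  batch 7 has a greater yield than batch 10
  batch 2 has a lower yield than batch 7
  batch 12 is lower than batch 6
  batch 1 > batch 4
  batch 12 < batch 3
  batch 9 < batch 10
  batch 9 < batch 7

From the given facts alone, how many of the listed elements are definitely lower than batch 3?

The elements the relations force below batch 3 are batch 5, batch 12, batch 14, batch 2, batch 4 — no chain reaches any other.
That is 5.

5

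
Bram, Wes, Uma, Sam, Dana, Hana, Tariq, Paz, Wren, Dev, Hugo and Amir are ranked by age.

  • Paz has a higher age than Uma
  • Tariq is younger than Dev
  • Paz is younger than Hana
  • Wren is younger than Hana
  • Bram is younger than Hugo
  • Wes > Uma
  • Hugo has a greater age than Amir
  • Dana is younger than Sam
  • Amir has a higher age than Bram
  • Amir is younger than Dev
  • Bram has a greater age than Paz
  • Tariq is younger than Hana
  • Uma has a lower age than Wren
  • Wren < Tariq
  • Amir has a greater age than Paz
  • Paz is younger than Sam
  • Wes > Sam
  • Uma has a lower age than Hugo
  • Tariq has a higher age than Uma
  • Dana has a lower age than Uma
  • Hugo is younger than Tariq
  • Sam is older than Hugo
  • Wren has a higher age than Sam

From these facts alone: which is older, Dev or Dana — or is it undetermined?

The relevant relations are Dana < Uma; Uma < Paz; Paz < Bram; Bram < Amir; Amir < Hugo; Hugo < Sam; Sam < Wren; Wren < Tariq; Tariq < Dev.
Chaining these gives Dana < Uma < Paz < Bram < Amir < Hugo < Sam < Wren < Tariq < Dev.
So Dev is older.

Dev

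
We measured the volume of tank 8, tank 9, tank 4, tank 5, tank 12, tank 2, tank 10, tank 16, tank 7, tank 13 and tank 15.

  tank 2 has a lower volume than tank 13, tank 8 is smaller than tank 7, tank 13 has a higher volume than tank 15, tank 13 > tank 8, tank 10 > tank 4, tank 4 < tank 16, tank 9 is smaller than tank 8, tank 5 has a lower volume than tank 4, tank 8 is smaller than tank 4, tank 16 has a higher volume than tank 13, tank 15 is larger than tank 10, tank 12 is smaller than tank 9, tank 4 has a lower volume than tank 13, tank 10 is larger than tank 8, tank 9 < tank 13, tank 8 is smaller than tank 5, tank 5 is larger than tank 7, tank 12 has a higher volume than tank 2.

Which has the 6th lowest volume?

The consecutive relations fix a unique order: tank 2 < tank 12 < tank 9 < tank 8 < tank 7 < tank 5 < tank 4 < tank 10 < tank 15 < tank 13 < tank 16.
The 6th smallest is tank 5.

tank 5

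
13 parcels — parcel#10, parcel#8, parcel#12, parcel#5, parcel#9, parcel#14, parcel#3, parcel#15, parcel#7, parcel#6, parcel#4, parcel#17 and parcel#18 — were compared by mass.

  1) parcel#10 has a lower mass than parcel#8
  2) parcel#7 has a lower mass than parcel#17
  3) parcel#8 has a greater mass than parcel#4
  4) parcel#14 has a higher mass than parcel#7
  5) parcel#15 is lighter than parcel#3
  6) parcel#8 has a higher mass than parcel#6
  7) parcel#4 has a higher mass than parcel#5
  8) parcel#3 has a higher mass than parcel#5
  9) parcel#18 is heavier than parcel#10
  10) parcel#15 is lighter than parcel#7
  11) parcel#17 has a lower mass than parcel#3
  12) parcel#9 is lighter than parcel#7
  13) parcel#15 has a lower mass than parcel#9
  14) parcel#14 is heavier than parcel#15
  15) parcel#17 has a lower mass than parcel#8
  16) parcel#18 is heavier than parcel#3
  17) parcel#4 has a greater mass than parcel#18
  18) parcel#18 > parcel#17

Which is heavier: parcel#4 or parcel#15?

parcel#15 < parcel#9 and parcel#9 < parcel#7 give parcel#15 < parcel#7.
With parcel#7 < parcel#17: parcel#15 < parcel#9 < parcel#7 < parcel#17.
With parcel#17 < parcel#3: parcel#15 < parcel#9 < parcel#7 < parcel#17 < parcel#3.
Then parcel#3 < parcel#18 extends the chain to parcel#18.
With parcel#18 < parcel#4: parcel#15 < parcel#9 < parcel#7 < parcel#17 < parcel#3 < parcel#18 < parcel#4.
So parcel#15 < parcel#4; parcel#4 is the heavier of the two.

parcel#4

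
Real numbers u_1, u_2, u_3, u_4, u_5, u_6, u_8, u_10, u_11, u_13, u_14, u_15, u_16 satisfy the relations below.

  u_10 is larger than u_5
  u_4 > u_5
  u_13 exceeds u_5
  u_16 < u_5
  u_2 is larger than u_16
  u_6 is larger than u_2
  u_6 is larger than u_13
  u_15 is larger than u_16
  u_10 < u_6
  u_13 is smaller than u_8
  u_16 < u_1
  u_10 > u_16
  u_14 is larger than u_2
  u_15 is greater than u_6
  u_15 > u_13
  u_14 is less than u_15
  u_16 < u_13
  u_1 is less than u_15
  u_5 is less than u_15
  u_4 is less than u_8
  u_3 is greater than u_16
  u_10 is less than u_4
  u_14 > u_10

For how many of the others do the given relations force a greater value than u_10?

5

Directly above u_10: u_14, u_4, u_6.
One step further: u_8, u_15 (5 so far).
No other element is forced above u_10 by the given relations, so the count is 5.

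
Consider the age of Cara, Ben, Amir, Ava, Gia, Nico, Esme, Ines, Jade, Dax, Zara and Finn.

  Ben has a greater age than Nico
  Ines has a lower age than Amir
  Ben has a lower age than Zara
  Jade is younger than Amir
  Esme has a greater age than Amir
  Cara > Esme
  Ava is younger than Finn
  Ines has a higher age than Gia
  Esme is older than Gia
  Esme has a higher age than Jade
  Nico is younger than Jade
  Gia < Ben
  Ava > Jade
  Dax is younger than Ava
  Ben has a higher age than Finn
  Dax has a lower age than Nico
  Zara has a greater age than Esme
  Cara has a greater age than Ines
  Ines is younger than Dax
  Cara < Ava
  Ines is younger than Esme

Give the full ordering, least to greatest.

Each adjacent pair is fixed by a given relation: Gia < Ines; Ines < Dax; Dax < Nico; Nico < Jade; Jade < Amir; Amir < Esme; Esme < Cara; Cara < Ava; Ava < Finn; Finn < Ben; Ben < Zara. Chaining them end to end gives the full order.

Gia < Ines < Dax < Nico < Jade < Amir < Esme < Cara < Ava < Finn < Ben < Zara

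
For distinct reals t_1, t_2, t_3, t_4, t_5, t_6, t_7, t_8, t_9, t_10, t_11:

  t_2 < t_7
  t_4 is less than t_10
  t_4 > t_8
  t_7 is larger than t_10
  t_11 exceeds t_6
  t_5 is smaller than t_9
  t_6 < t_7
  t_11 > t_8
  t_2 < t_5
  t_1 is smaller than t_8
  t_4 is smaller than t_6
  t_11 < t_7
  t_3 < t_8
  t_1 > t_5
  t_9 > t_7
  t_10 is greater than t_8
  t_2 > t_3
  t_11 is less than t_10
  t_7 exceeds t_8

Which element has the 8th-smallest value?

Piecing the relations together gives one ordering: t_3 < t_2 < t_5 < t_1 < t_8 < t_4 < t_6 < t_11 < t_10 < t_7 < t_9.
Counting 8 from the smallest end gives t_11.

t_11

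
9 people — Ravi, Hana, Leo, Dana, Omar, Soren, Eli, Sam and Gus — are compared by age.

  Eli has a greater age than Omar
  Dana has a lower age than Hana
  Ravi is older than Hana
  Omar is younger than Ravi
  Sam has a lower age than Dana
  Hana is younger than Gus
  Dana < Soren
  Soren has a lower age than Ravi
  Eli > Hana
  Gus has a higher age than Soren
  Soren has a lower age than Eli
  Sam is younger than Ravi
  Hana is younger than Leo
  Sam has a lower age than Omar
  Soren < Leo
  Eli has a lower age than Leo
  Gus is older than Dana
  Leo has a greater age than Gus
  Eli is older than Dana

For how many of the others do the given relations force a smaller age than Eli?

From Eli the given relations immediately reach Dana, Hana, Omar, Soren.
From those, Sam — 5 in total.
Nothing else is reachable below Eli; 5 in all.

5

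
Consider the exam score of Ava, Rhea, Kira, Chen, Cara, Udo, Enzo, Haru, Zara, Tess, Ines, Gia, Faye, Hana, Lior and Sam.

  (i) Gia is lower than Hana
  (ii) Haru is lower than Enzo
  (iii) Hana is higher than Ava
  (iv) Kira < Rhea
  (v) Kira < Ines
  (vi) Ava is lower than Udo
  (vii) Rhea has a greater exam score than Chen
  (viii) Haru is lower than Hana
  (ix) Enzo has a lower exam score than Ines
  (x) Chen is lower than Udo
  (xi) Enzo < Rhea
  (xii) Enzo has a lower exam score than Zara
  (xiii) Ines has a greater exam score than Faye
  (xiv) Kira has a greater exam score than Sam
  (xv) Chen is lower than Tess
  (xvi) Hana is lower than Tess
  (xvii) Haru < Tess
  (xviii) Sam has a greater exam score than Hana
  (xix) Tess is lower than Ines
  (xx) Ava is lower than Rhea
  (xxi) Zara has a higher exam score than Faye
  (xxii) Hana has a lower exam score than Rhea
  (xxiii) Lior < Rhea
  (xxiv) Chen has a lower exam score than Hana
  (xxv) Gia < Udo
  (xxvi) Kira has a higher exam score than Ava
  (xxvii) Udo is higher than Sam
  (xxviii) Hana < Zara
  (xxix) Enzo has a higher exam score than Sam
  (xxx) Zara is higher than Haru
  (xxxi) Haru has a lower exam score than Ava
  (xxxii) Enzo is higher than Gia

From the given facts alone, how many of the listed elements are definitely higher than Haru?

10

From Haru the given relations immediately reach Ava, Hana, Tess, Enzo, Zara.
From those, Sam, Kira, Ines, Udo, Rhea — 10 in total.
Nothing else is reachable above Haru; 10 in all.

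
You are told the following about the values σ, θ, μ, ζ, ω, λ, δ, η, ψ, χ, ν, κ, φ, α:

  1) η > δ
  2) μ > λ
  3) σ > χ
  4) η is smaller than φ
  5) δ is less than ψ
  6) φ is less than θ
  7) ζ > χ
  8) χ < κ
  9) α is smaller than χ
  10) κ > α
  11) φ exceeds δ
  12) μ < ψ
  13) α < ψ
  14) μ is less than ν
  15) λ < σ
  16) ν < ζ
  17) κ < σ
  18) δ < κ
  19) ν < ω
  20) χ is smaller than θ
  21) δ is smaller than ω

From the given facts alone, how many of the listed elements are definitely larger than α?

6

The elements the relations force above α are χ, κ, ψ, θ, σ, ζ — no chain reaches any other.
That is 6.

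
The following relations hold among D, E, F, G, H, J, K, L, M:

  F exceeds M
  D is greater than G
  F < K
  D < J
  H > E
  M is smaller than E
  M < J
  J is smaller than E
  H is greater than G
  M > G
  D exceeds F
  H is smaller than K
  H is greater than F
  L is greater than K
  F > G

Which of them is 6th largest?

D

Piecing the relations together gives one ordering: G < M < F < D < J < E < H < K < L.
Counting 6 from the largest end gives D.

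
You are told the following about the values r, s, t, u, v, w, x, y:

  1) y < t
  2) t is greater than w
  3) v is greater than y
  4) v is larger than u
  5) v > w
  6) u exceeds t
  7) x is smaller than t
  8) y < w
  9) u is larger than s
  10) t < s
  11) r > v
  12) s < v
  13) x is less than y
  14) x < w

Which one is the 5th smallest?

The consecutive relations fix a unique order: x < y < w < t < s < u < v < r.
Counting 5 from the smallest end gives s.

s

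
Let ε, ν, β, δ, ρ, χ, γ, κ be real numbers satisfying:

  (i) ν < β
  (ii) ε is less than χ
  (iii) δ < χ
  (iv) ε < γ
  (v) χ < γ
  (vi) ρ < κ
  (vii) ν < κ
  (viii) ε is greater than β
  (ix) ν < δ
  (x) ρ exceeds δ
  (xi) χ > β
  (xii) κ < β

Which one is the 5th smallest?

Chaining the given pairs: ν < δ < ρ < κ < β < ε < χ < γ.
Counting 5 from the smallest end gives β.

β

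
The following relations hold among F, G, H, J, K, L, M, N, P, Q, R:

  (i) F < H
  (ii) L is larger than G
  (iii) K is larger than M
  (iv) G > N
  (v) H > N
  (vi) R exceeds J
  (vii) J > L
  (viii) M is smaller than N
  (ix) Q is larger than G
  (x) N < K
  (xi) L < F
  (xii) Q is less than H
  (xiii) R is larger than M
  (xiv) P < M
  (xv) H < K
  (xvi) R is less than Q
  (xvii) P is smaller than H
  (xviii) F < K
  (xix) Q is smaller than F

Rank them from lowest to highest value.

Nothing is placed below P, so it is least; from there P < M; M < N; N < G; G < L; L < J; J < R; R < Q; Q < F; F < H; H < K, each given directly.

P < M < N < G < L < J < R < Q < F < H < K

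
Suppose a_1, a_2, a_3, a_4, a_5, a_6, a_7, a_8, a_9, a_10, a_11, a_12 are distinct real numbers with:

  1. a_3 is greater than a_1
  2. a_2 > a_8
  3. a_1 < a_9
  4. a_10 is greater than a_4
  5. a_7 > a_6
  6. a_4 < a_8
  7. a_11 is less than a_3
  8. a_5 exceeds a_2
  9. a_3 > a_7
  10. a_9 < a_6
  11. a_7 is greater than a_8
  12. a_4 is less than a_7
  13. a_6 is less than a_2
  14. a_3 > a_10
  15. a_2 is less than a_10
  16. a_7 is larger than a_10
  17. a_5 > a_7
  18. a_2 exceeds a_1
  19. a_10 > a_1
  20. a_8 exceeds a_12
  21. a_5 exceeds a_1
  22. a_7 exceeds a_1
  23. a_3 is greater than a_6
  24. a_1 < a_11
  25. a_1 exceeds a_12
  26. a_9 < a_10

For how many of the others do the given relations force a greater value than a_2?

4

Directly above a_2: a_10, a_5.
One step further: a_7, a_3 (4 so far).
No other element is forced above a_2 by the given relations, so the count is 4.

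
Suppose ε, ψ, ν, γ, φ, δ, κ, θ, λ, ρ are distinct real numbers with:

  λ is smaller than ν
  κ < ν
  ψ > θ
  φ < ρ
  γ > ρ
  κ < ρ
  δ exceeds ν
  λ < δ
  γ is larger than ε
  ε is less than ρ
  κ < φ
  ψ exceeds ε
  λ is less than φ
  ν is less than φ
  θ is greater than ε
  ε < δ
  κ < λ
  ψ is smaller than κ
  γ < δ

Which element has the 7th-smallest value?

Chaining the given pairs: ε < θ < ψ < κ < λ < ν < φ < ρ < γ < δ.
The 7th smallest is φ.

φ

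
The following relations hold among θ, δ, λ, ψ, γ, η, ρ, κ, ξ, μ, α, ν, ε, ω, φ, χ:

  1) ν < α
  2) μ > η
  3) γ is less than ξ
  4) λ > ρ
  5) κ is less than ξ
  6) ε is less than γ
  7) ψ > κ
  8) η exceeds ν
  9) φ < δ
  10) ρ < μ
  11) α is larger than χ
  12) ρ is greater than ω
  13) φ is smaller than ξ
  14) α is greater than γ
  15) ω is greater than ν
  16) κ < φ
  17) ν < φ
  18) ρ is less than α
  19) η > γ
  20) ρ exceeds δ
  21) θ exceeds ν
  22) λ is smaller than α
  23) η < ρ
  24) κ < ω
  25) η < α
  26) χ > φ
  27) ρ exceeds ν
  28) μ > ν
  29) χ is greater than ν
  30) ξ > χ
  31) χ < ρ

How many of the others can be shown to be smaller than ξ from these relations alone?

6

From ξ the given relations immediately reach κ, γ, φ, χ.
From those, ν, ε — 6 in total.
Nothing else is reachable below ξ; 6 in all.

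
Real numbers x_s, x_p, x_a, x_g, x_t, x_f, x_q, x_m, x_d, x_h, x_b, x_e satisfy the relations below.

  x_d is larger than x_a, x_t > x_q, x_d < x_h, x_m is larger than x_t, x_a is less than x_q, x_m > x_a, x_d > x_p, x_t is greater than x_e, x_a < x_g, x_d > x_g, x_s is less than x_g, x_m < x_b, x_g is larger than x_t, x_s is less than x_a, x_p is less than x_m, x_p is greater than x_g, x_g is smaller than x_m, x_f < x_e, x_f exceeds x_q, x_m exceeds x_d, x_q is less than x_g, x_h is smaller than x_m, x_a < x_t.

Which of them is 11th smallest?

The consecutive relations fix a unique order: x_s < x_a < x_q < x_f < x_e < x_t < x_g < x_p < x_d < x_h < x_m < x_b.
The 11th smallest is x_m.

x_m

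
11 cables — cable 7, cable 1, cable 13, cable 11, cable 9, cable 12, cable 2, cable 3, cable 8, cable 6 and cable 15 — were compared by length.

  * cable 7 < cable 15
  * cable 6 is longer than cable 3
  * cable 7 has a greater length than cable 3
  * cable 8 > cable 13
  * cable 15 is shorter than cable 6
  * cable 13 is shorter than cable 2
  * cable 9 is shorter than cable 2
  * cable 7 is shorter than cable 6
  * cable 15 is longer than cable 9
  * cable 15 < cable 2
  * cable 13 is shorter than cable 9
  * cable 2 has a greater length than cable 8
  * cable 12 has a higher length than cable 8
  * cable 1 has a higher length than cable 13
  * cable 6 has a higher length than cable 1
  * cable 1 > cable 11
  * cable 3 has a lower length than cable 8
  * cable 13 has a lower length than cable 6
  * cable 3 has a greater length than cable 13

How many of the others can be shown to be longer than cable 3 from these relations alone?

The elements the relations force above cable 3 are cable 7, cable 8, cable 15, cable 2, cable 12, cable 6 — no chain reaches any other.
That is 6.

6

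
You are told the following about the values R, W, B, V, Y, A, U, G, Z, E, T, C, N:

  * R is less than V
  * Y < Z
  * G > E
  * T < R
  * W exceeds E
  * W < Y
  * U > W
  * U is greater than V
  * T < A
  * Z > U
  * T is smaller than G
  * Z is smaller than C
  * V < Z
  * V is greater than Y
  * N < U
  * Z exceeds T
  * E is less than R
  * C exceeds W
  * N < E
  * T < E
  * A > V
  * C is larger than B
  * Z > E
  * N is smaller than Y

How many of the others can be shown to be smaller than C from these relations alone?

10

Directly below C: B, W, Z.
One step further: T, E, Y, V, U (8 so far).
One step further: N, R (10 so far).
No other element is forced below C by the given relations, so the count is 10.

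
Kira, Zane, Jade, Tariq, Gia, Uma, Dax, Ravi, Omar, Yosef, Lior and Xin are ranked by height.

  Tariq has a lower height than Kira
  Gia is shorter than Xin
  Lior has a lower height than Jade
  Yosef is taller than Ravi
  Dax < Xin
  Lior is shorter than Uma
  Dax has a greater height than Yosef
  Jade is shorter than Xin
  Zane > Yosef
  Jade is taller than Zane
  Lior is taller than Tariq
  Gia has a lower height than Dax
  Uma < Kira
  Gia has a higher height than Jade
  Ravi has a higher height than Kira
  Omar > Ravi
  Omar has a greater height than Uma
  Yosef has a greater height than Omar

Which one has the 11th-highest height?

Piecing the relations together gives one ordering: Tariq < Lior < Uma < Kira < Ravi < Omar < Yosef < Zane < Jade < Gia < Dax < Xin.
The 11th largest is Lior.

Lior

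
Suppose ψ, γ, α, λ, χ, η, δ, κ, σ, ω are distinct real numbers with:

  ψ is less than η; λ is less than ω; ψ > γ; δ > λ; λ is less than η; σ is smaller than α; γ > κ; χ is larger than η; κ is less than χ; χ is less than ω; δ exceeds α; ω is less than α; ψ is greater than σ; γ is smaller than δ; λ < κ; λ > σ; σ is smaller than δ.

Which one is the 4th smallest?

γ

Piecing the relations together gives one ordering: σ < λ < κ < γ < ψ < η < χ < ω < α < δ.
The 4th smallest is γ.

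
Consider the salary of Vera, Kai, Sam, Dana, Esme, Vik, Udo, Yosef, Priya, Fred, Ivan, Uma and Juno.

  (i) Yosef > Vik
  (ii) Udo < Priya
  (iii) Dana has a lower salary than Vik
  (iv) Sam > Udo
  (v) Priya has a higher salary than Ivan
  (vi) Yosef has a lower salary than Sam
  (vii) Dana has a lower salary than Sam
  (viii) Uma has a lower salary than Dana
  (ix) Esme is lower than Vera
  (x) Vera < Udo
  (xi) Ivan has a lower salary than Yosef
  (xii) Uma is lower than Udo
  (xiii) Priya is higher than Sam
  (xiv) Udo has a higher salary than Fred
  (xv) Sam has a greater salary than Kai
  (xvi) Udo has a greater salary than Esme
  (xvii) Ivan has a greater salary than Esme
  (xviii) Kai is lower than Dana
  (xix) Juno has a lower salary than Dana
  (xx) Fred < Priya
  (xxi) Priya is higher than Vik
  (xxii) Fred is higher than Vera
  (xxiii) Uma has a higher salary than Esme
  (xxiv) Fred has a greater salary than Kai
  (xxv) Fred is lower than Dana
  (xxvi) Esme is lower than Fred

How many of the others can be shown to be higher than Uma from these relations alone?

Directly above Uma: Dana, Udo.
One step further: Vik, Sam, Priya (5 so far).
One step further: Yosef (6 so far).
Nothing else is reachable above Uma; 6 in all.

6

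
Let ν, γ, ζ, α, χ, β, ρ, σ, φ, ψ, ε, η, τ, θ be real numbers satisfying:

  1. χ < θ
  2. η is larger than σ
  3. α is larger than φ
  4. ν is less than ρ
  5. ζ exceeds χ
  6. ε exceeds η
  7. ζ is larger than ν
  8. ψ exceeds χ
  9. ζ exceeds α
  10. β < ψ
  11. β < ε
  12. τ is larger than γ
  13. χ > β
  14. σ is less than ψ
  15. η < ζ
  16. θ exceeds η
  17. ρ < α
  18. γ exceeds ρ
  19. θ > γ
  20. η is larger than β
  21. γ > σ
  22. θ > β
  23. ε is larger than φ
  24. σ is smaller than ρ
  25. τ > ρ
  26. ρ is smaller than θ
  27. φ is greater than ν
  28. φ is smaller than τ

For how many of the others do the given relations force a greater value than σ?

9

Directly above σ: η, ρ, γ, ψ.
One step further: τ, α, ε, θ, ζ (9 so far).
No other element is forced above σ by the given relations, so the count is 9.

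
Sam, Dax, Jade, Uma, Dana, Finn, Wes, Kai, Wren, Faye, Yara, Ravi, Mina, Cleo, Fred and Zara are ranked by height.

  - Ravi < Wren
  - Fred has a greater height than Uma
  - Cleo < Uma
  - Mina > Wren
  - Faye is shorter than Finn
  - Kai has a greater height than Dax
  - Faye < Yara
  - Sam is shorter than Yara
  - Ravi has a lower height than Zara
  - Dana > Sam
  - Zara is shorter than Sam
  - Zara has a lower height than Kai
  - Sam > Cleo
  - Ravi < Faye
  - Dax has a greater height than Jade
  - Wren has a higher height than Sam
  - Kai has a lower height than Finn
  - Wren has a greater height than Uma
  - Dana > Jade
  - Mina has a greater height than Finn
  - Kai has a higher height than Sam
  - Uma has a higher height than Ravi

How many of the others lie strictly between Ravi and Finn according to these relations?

Chaining upward from Ravi reaches: Uma, Faye, Zara, Sam, Kai, Wren, Fred, Yara, Mina, Dana.
Chaining downward from Finn reaches: Jade, Dax, Cleo, Faye, Zara, Sam, Kai.
Strictly between Ravi and Finn are those in both lists: Faye, Zara, Sam, Kai — 4 elements.

4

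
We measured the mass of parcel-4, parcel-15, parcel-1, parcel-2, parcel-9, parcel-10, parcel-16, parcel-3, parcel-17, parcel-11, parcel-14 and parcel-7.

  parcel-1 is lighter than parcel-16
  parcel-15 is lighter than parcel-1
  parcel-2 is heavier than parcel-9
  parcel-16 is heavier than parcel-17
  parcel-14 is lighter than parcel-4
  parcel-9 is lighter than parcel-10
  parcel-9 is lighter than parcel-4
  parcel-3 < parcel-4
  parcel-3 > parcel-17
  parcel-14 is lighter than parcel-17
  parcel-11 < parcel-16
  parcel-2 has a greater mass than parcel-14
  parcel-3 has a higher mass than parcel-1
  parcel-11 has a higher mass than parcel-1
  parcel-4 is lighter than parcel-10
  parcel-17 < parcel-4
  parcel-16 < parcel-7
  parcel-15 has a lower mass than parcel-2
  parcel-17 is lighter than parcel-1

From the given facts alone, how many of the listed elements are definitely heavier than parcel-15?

8

Directly above parcel-15: parcel-1, parcel-2.
One step further: parcel-11, parcel-3, parcel-16 (5 so far).
One step further: parcel-4, parcel-7 (7 so far).
One step further: parcel-10 (8 so far).
Nothing else is reachable above parcel-15; 8 in all.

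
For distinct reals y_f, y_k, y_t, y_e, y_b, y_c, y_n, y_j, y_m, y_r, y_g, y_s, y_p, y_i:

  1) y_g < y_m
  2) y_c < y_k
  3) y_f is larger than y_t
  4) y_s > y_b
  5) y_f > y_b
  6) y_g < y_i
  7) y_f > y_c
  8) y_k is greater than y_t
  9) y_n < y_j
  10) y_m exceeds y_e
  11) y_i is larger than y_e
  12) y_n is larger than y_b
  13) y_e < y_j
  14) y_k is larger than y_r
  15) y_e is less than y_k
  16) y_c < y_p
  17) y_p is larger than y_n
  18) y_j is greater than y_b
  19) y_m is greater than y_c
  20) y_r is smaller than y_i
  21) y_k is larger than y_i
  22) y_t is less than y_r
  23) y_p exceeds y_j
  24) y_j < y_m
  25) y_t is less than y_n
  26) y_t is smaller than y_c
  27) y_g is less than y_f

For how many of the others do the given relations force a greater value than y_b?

6

The elements the relations force above y_b are y_n, y_j, y_m, y_f, y_p, y_s — no chain reaches any other.
That is 6.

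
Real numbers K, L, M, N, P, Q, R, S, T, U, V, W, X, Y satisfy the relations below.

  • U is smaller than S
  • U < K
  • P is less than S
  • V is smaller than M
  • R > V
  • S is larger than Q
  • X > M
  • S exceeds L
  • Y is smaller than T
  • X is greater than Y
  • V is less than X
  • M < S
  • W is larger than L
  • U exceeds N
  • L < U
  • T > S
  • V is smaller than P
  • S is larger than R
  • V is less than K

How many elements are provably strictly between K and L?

Chaining upward from L reaches: U, W, S, T.
Chaining downward from K reaches: V, N, U.
Strictly between L and K are those in both lists: U — 1 element.

1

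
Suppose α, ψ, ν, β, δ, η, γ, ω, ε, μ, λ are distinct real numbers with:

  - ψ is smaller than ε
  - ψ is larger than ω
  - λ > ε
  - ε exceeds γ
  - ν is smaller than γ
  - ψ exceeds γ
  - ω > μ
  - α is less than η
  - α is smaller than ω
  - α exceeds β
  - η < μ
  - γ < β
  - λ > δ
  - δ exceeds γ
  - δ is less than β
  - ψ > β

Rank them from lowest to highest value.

Each adjacent pair is fixed by a given relation: ν < γ; γ < δ; δ < β; β < α; α < η; η < μ; μ < ω; ω < ψ; ψ < ε; ε < λ. Chaining them end to end gives the full order.

ν < γ < δ < β < α < η < μ < ω < ψ < ε < λ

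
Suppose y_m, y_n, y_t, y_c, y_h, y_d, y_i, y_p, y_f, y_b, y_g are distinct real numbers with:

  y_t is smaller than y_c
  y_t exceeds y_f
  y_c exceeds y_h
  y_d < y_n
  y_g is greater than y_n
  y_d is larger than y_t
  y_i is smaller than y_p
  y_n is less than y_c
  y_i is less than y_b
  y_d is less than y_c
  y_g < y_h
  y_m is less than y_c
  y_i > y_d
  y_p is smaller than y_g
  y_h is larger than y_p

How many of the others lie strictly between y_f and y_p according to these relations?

The relations place y_f below y_p. An element lies strictly between them when it is forced above y_f and also forced below y_p.
Above y_f: {y_t, y_d, y_n, y_i, y_g, y_h, y_b, y_c}. Below y_p: {y_t, y_d, y_i}.
Intersection: {y_t, y_d, y_i} — 3.

3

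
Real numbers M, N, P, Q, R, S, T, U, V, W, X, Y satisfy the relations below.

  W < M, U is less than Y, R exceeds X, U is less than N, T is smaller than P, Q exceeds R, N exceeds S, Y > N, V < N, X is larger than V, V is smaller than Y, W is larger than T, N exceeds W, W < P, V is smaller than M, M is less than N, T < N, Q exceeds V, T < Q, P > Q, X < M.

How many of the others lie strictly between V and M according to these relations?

1

Chaining upward from V reaches: X, R, Q, P, N, Y.
Chaining downward from M reaches: T, X, W.
Strictly between V and M are those in both lists: X — 1 element.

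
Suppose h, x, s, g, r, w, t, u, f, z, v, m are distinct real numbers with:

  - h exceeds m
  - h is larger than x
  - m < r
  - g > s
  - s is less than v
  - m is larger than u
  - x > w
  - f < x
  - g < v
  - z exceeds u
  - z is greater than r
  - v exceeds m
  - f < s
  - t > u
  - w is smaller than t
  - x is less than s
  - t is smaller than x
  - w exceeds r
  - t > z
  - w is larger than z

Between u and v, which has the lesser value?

Link the given pairs in sequence: u < m; m < r; r < z; z < w; w < t; t < x; x < s; s < g; g < v.
Chaining these gives u < m < r < z < w < t < x < s < g < v.
So u < v; u is the smaller of the two.

u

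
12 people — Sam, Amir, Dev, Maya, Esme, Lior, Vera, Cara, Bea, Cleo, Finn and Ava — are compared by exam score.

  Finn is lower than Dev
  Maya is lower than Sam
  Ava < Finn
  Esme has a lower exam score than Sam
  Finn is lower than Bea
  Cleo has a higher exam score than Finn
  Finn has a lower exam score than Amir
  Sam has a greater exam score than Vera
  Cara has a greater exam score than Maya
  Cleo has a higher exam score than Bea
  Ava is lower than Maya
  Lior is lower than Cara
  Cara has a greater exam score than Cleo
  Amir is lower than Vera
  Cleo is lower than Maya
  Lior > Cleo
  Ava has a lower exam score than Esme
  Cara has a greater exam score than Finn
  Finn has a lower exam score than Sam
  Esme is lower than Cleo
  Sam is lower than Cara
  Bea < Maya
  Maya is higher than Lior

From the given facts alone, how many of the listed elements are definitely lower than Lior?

Directly below Lior: Cleo.
One step further: Esme, Finn, Bea (4 so far).
One step further: Ava (5 so far).
Nothing else is reachable below Lior; 5 in all.

5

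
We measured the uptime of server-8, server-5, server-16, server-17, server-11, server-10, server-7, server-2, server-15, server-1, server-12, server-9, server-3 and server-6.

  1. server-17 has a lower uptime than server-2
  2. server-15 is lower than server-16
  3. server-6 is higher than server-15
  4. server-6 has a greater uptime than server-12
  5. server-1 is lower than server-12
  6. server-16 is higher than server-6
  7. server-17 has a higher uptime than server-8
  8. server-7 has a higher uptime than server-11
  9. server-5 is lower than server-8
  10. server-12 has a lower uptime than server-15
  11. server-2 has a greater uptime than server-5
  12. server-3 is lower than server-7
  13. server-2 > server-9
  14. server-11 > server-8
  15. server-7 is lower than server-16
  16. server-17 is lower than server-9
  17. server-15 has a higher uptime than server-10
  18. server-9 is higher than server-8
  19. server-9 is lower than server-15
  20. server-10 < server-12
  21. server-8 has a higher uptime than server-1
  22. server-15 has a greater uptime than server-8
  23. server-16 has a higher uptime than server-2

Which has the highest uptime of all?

server-16

server-5 is not greatest since server-5 < server-8; server-1 is not greatest since server-1 < server-8; server-10 is not greatest since server-10 < server-15; server-3 is not greatest since server-3 < server-7; server-8 is not greatest since server-8 < server-9; server-17 is not greatest since server-17 < server-9; server-9 is not greatest since server-9 < server-15; server-11 is not greatest since server-11 < server-7; server-7 is not greatest since server-7 < server-16; server-2 is not greatest since server-2 < server-16; server-12 is not greatest since server-12 < server-6; server-15 is not greatest since server-15 < server-16; server-6 is not greatest since server-6 < server-16.
Only server-16 has nothing above it, so server-16 is the highest uptime.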